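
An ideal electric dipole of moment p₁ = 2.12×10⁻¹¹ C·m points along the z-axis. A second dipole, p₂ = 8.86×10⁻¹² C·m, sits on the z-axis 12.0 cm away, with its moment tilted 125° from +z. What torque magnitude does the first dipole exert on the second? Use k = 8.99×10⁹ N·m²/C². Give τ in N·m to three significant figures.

The second dipole sits on the axis of the first, so the field there is axial: E₁ = 2kp₁/r³ along +z.
E₁ = 2(8.99×10⁹)(2.12×10⁻¹¹)/(0.120)³ = 220.6 N/C.
Torque on the second dipole: τ = p₂ E₁ sinθ.
τ = (8.86×10⁻¹²)(220.6)·sin125° = 1.601×10⁻⁹ N·m.

τ ≈ 1.60×10⁻⁹ N·m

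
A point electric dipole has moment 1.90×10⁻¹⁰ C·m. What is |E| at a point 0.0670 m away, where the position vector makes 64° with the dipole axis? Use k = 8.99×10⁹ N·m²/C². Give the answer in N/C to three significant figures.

E ≈ 7130 N/C

At angle θ the dipole field magnitude is E = (kp/r³)·√(1 + 3cos²θ).
kp/r³ = (8.99×10⁹)(1.90×10⁻¹⁰) / (0.0670)³ = 5679 N/C.
√(1 + 3cos²64°) = √(1 + 3·0.1922) = √1.5765 ≈ 1.2556.
E ≈ 5679 × 1.256 = 7131 N/C.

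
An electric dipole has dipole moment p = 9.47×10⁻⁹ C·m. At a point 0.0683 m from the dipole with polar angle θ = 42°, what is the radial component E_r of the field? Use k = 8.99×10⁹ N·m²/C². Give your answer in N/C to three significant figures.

For a dipole, E_r = (2kp cosθ)/r³.
kp/r³ = (8.99×10⁹)(9.47×10⁻⁹)/(0.0683)³ = 2.672×10⁵ N/C.
E_r = 2·2.672×10⁵·cos42° = 3.971×10⁵ N/C.

E_r ≈ 3.97×10⁵ N/C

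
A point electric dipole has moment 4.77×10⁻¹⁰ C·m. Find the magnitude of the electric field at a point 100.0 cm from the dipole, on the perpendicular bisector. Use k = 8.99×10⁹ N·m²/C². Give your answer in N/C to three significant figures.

On the perpendicular bisector E = kp/r³ (half the axial value at the same distance).
E = (8.99×10⁹)(4.77×10⁻¹⁰) / (1.00)³ = 4.288 N/C.

E ≈ 4.29 N/C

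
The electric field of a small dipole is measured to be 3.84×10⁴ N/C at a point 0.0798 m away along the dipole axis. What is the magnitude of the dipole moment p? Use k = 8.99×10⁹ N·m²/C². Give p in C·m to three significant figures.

p ≈ 1.09×10⁻⁹ C·m

On axis E = 2kp/r³, so p = Er³/(2k).
p = (3.84×10⁴)·(0.0798)³ / (2·8.99×10⁹) = 1.085×10⁻⁹ C·m.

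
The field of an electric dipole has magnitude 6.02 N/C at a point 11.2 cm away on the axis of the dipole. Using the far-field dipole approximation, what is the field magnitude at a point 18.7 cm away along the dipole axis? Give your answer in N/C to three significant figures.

E ≈ 1.29 N/C

Dipole fields scale as 1/r³ in the far field; the geometry is the same at both points.
E₂ = E₁ · (r₁/r₂)³ = 6.02 · (11.2/18.7)³.
(r₁/r₂)³ = (0.5989)³ = 0.2148.
E₂ ≈ 1.293 N/C.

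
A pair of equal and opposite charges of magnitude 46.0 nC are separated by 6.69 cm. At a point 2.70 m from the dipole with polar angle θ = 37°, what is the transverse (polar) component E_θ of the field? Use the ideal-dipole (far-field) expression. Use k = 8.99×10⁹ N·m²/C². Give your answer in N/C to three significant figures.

E_θ ≈ 0.846 N/C

Dipole moment p = qd = (4.60×10⁻⁸ C)(0.0669 m) = 3.077×10⁻⁹ C·m.
For a dipole, E_θ = (kp sinθ)/r³.
kp/r³ = (8.99×10⁹)(3.077×10⁻⁹)/(2.70)³ = 1.405 N/C.
E_θ = 1.405·sin37° = 0.8458 N/C.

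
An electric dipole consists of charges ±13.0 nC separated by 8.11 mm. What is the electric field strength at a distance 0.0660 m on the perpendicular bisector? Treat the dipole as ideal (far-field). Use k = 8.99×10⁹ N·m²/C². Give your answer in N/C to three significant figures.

Dipole moment p = qd = (1.30×10⁻⁸ C)(0.00811 m) = 1.054×10⁻¹⁰ C·m.
In the equatorial plane E = kp/r³.
E = (8.99×10⁹)(1.054×10⁻¹⁰) / (0.0660)³ = 3296 N/C.

E ≈ 3300 N/C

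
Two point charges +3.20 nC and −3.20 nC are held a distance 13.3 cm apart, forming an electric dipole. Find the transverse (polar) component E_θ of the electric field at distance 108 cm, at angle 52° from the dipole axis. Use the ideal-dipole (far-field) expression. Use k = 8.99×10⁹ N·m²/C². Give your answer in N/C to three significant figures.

Dipole moment p = qd = (3.20×10⁻⁹ C)(0.133 m) = 4.256×10⁻¹⁰ C·m.
For a dipole, E_θ = (kp sinθ)/r³.
kp/r³ = (8.99×10⁹)(4.256×10⁻¹⁰)/(1.08)³ = 3.037 N/C.
E_θ = 3.037·sin52° = 2.393 N/C.

E_θ ≈ 2.39 N/C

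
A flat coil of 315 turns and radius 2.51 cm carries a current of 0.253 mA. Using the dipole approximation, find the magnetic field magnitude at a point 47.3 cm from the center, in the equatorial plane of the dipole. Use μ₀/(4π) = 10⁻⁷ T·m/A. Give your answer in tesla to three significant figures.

B ≈ 1.49×10⁻¹⁰ T

m = NIA = NIπa² = 315·(2.53×10⁻⁴)·π·(0.0251)² = 1.577×10⁻⁴ A·m².
In the equatorial plane B = (μ₀/4π)·m/r³ (half the axial value).
B = (10⁻⁷)·(1.577×10⁻⁴) / (0.473)³ = 1.490×10⁻¹⁰ T.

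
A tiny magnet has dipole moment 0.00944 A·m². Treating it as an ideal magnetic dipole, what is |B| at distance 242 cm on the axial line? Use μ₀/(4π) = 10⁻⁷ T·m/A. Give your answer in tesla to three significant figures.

B ≈ 1.33×10⁻¹⁰ T

On axis B = (μ₀/4π)·2m/r³.
B = 2·(10⁻⁷)·(0.00944) / (2.42)³ = 1.332×10⁻¹⁰ T.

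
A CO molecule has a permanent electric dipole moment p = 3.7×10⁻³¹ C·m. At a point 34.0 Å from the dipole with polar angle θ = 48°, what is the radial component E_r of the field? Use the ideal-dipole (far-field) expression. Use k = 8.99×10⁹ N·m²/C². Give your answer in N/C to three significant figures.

E_r ≈ 1.13×10⁵ N/C

For a dipole, E_r = (2kp cosθ)/r³.
kp/r³ = (8.99×10⁹)(3.70×10⁻³¹)/(3.40×10⁻⁹)³ = 8.463×10⁴ N/C.
E_r = 2·8.463×10⁴·cos48° = 1.133×10⁵ N/C.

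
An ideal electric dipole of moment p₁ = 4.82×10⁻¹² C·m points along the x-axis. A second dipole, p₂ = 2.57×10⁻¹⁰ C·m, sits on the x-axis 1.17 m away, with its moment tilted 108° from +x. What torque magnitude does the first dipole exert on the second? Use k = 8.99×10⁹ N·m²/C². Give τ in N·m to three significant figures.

The second dipole sits on the axis of the first, so the field there is axial: E₁ = 2kp₁/r³ along +x.
E₁ = 2(8.99×10⁹)(4.82×10⁻¹²)/(1.17)³ = 0.05411 N/C.
Torque on the second dipole: τ = p₂ E₁ sinθ.
τ = (2.57×10⁻¹⁰)(0.05411)·sin108° = 1.323×10⁻¹¹ N·m.

τ ≈ 1.32×10⁻¹¹ N·m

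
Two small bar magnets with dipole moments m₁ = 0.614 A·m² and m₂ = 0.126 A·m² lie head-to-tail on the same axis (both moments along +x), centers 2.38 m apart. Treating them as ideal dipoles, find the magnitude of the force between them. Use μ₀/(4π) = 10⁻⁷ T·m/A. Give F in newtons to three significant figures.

On-axis B of dipole 1: B = (μ₀/4π)·2m₁/r³. Force on dipole 2: F = m₂·dB/dr.
dB/dr = −(μ₀/4π)·6m₁/r⁴, so |F| = (μ₀/4π)·6m₁m₂/r⁴.
F = 6(10⁻⁷)(0.614)(0.126)/(2.38)⁴ = 1.447×10⁻⁹ N.

F ≈ 1.45×10⁻⁹ N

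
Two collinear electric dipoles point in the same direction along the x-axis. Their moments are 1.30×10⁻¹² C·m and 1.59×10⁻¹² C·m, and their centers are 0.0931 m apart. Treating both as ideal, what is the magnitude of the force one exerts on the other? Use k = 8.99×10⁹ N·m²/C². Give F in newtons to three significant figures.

On-axis field of dipole 1 at distance r: E = 2kp₁/r³. Force on dipole 2 is F = p₂·dE/dr (gradient along axis).
dE/dr = −6kp₁/r⁴, so |F| = 6kp₁p₂/r⁴ (attractive for aligned moments).
F = 6(8.99×10⁹)(1.30×10⁻¹²)(1.59×10⁻¹²)/(0.0931)⁴ = 1.484×10⁻⁹ N.

F ≈ 1.48×10⁻⁹ N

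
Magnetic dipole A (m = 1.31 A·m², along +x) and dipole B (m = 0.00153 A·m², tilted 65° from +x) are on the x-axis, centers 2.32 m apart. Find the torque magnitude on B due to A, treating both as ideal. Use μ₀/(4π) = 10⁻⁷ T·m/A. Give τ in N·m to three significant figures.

τ ≈ 2.91×10⁻¹¹ N·m

Dipole B is on the axis of dipole A, so B₁ there is axial: B₁ = (μ₀/4π)·2m₁/r³ along +x.
B₁ = 2(10⁻⁷)(1.31)/(2.32)³ = 2.098×10⁻⁸ T.
τ = m₂ B₁ sinθ.
τ = (0.00153)(2.098×10⁻⁸)·sin65° = 2.909×10⁻¹¹ N·m.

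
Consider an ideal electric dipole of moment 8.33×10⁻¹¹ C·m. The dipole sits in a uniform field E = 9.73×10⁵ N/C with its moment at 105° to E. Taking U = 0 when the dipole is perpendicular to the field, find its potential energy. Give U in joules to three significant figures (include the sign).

U ≈ 2.10×10⁻⁵ J

U = −p·E = −pE cosθ.
U = −(8.33×10⁻¹¹)(9.73×10⁵)·cos105° = 2.098×10⁻⁵ J.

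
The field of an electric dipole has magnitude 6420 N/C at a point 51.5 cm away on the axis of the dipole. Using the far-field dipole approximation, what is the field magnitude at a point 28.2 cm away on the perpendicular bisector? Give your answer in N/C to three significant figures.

Dipole fields scale as 1/r³ in the far field.
The axial field is twice the equatorial field at the same r, so the geometry factor is 1/2.
E₂ = E₁ · (1/2) · (r₁/r₂)³ = 6420 · 0.5 · (51.5/28.2)³.
(r₁/r₂)³ = (1.826)³ = 6.091.
E₂ ≈ 1.955×10⁴ N/C.

E ≈ 1.96×10⁴ N/C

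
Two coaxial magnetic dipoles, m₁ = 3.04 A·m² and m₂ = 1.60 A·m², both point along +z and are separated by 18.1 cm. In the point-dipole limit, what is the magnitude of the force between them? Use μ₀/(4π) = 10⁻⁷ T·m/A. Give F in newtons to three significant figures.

F ≈ 0.00272 N

On-axis B of dipole 1: B = (μ₀/4π)·2m₁/r³. Force on dipole 2: F = m₂·dB/dr.
dB/dr = −(μ₀/4π)·6m₁/r⁴, so |F| = (μ₀/4π)·6m₁m₂/r⁴.
F = 6(10⁻⁷)(3.04)(1.60)/(0.181)⁴ = 0.002719 N.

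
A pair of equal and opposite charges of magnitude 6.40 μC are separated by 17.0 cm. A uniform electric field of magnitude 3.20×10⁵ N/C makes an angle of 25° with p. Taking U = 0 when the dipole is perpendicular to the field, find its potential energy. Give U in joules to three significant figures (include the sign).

U ≈ -0.316 J

Dipole moment p = qd = (6.40×10⁻⁶ C)(0.170 m) = 1.088×10⁻⁶ C·m.
U = −p·E = −pE cosθ.
U = −(1.088×10⁻⁶)(3.20×10⁵)·cos25° = -0.3155 J.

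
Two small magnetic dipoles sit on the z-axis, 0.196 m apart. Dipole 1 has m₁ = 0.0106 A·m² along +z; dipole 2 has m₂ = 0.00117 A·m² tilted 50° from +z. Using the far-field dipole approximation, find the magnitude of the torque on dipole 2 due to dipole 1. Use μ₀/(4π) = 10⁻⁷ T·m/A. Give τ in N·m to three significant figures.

τ ≈ 2.52×10⁻¹⁰ N·m

Dipole B is on the axis of dipole A, so B₁ there is axial: B₁ = (μ₀/4π)·2m₁/r³ along +z.
B₁ = 2(10⁻⁷)(0.0106)/(0.196)³ = 2.816×10⁻⁷ T.
τ = m₂ B₁ sinθ.
τ = (0.00117)(2.816×10⁻⁷)·sin50° = 2.524×10⁻¹⁰ N·m.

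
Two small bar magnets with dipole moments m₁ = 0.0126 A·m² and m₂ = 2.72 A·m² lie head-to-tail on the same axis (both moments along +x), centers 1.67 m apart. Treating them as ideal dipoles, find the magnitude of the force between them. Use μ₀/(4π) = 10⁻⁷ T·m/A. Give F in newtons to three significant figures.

On-axis B of dipole 1: B = (μ₀/4π)·2m₁/r³. Force on dipole 2: F = m₂·dB/dr.
dB/dr = −(μ₀/4π)·6m₁/r⁴, so |F| = (μ₀/4π)·6m₁m₂/r⁴.
F = 6(10⁻⁷)(0.0126)(2.72)/(1.67)⁴ = 2.644×10⁻⁹ N.

F ≈ 2.64×10⁻⁹ N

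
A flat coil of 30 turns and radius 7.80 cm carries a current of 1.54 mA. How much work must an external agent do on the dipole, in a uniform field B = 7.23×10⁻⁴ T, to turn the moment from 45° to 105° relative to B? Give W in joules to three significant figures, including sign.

m = NIA = NIπa² = 30·(0.00154)·π·(0.0780)² = 8.83×10⁻⁴ A·m².
W_ext = ΔU = −mB cosθ₂ + mB cosθ₁ = mB(cosθ₁ − cosθ₂).
W = (8.83×10⁻⁴)(7.23×10⁻⁴)·(cos45° − cos105°) = (6.384×10⁻⁷)·(+0.9659) = 6.167×10⁻⁷ J.

W ≈ 6.17×10⁻⁷ J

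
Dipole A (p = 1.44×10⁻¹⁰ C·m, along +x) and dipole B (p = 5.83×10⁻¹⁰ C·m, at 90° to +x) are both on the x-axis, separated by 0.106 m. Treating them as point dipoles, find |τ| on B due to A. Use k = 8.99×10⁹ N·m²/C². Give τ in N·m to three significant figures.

The second dipole sits on the axis of the first, so the field there is axial: E₁ = 2kp₁/r³ along +x.
E₁ = 2(8.99×10⁹)(1.44×10⁻¹⁰)/(0.106)³ = 2174 N/C.
Torque on the second dipole: τ = p₂ E₁ sinθ.
τ = (5.83×10⁻¹⁰)(2174)·sin90° = 1.267×10⁻⁶ N·m.

τ ≈ 1.27×10⁻⁶ N·m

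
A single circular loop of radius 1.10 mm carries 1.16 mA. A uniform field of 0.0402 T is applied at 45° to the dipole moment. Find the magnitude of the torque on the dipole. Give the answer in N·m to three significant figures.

Magnetic moment m = IA = Iπa² = (0.00116)·π·(0.00110)² = 4.41×10⁻⁹ A·m².
Torque on a magnetic dipole: τ = mB sinθ.
τ = (4.41×10⁻⁹)(0.0402)·sin45° = 1.254×10⁻¹⁰ N·m.

τ ≈ 1.25×10⁻¹⁰ N·m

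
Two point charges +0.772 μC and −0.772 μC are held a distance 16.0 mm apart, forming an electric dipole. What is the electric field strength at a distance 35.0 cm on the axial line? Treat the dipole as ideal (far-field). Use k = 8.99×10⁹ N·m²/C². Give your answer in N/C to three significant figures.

Dipole moment p = qd = (7.72×10⁻⁷ C)(0.0160 m) = 1.235×10⁻⁸ C·m.
On the dipole axis E = 2kp/r³.
E = 2·(8.99×10⁹)(1.235×10⁻⁸) / (0.350)³ = 5179 N/C.

E ≈ 5180 N/C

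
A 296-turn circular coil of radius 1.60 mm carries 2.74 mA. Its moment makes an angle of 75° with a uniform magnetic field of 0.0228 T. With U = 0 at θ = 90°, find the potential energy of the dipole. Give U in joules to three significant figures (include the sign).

U ≈ -3.85×10⁻⁸ J

m = NIA = NIπa² = 296·(0.00274)·π·(0.00160)² = 6.523×10⁻⁶ A·m².
U = −m·B = −mB cosθ.
U = −(6.523×10⁻⁶)(0.0228)·cos75° = -3.849×10⁻⁸ J.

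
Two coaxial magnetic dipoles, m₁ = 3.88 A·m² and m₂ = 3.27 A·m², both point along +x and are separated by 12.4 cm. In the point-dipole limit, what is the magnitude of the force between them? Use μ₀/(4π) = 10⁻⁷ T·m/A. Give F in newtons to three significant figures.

On-axis B of dipole 1: B = (μ₀/4π)·2m₁/r³. Force on dipole 2: F = m₂·dB/dr.
dB/dr = −(μ₀/4π)·6m₁/r⁴, so |F| = (μ₀/4π)·6m₁m₂/r⁴.
F = 6(10⁻⁷)(3.88)(3.27)/(0.124)⁴ = 0.03220 N.

F ≈ 0.0322 N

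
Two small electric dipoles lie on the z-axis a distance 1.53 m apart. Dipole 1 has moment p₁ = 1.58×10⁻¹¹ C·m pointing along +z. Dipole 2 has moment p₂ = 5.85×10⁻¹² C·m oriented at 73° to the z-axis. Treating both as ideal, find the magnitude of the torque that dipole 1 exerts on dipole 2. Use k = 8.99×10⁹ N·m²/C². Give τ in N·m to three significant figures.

The second dipole sits on the axis of the first, so the field there is axial: E₁ = 2kp₁/r³ along +z.
E₁ = 2(8.99×10⁹)(1.58×10⁻¹¹)/(1.53)³ = 0.07932 N/C.
Torque on the second dipole: τ = p₂ E₁ sinθ.
τ = (5.85×10⁻¹²)(0.07932)·sin73° = 4.437×10⁻¹³ N·m.

τ ≈ 4.44×10⁻¹³ N·m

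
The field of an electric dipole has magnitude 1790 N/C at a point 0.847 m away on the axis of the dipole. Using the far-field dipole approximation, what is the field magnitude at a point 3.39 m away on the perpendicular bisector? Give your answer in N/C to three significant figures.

Dipole fields scale as 1/r³ in the far field.
The axial field is twice the equatorial field at the same r, so the geometry factor is 1/2.
E₂ = E₁ · (1/2) · (r₁/r₂)³ = 1790 · 0.5 · (0.847/3.39)³.
(r₁/r₂)³ = (0.2499)³ = 0.0156.
E₂ ≈ 13.96 N/C.

E ≈ 14.0 N/C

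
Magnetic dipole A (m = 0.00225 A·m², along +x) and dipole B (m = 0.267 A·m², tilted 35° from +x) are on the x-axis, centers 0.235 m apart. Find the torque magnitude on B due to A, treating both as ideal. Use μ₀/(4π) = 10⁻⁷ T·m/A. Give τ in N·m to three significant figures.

τ ≈ 5.31×10⁻⁹ N·m

Dipole B is on the axis of dipole A, so B₁ there is axial: B₁ = (μ₀/4π)·2m₁/r³ along +x.
B₁ = 2(10⁻⁷)(0.00225)/(0.235)³ = 3.467×10⁻⁸ T.
τ = m₂ B₁ sinθ.
τ = (0.267)(3.467×10⁻⁸)·sin35° = 5.310×10⁻⁹ N·m.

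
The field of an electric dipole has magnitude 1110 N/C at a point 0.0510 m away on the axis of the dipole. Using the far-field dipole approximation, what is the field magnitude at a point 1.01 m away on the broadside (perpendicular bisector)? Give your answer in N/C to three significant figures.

Dipole fields scale as 1/r³ in the far field.
The axial field is twice the equatorial field at the same r, so the geometry factor is 1/2.
E₂ = E₁ · (1/2) · (r₁/r₂)³ = 1110 · 0.5 · (0.0510/1.01)³.
(r₁/r₂)³ = (0.0505)³ = 0.0001287.
E₂ ≈ 0.07146 N/C.

E ≈ 0.0715 N/C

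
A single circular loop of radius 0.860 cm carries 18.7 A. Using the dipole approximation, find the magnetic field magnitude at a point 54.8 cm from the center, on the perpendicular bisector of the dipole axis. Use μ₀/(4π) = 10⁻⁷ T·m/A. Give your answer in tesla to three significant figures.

B ≈ 2.64×10⁻⁹ T

Magnetic moment m = IA = Iπa² = (18.7)·π·(0.00860)² = 0.004345 A·m².
In the equatorial plane B = (μ₀/4π)·m/r³ (half the axial value).
B = (10⁻⁷)·(0.004345) / (0.548)³ = 2.640×10⁻⁹ T.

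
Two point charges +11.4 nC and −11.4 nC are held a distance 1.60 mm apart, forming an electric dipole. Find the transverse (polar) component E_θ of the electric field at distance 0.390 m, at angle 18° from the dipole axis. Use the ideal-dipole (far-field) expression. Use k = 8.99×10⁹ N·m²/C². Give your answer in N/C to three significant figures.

Dipole moment p = qd = (1.14×10⁻⁸ C)(0.00160 m) = 1.824×10⁻¹¹ C·m.
For a dipole, E_θ = (kp sinθ)/r³.
kp/r³ = (8.99×10⁹)(1.824×10⁻¹¹)/(0.390)³ = 2.764 N/C.
E_θ = 2.764·sin18° = 0.8542 N/C.

E_θ ≈ 0.854 N/C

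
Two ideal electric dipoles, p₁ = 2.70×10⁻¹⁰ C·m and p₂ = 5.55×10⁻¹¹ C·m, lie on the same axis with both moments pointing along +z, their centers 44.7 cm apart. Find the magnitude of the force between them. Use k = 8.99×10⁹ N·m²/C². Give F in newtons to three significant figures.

On-axis field of dipole 1 at distance r: E = 2kp₁/r³. Force on dipole 2 is F = p₂·dE/dr (gradient along axis).
dE/dr = −6kp₁/r⁴, so |F| = 6kp₁p₂/r⁴ (attractive for aligned moments).
F = 6(8.99×10⁹)(2.70×10⁻¹⁰)(5.55×10⁻¹¹)/(0.447)⁴ = 2.025×10⁻⁸ N.

F ≈ 2.02×10⁻⁸ N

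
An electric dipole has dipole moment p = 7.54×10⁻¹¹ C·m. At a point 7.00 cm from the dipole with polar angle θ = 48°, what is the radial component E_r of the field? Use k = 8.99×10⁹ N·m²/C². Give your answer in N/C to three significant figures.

For a dipole, E_r = (2kp cosθ)/r³.
kp/r³ = (8.99×10⁹)(7.54×10⁻¹¹)/(0.0700)³ = 1976 N/C.
E_r = 2·1976·cos48° = 2645 N/C.

E_r ≈ 2640 N/C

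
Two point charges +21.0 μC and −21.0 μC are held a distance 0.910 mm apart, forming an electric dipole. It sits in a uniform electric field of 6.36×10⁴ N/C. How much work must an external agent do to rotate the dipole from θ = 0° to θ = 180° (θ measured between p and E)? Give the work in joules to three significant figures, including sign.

Dipole moment p = qd = (2.10×10⁻⁵ C)(9.10×10⁻⁴ m) = 1.911×10⁻⁸ C·m.
W_ext = ΔU = U(θ₂) − U(θ₁) = −pE cosθ₂ − (−pE cosθ₁) = pE(cosθ₁ − cosθ₂).
W = (1.911×10⁻⁸)(6.36×10⁴)·(cos0° − cos180°) = (0.001215)·(+2.0000) = 0.002431 J.

W ≈ 0.00243 J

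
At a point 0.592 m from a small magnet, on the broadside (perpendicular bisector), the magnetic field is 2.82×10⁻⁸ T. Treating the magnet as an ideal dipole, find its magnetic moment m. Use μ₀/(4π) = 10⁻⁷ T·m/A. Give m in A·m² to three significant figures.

In the equatorial plane B = (μ₀/4π)·m/r³, so m = Br³·4π/(μ₀).
m = (2.82×10⁻⁸)·(0.592)³ / (10⁻⁷) = 0.05851 A·m².

m ≈ 0.0585 A·m²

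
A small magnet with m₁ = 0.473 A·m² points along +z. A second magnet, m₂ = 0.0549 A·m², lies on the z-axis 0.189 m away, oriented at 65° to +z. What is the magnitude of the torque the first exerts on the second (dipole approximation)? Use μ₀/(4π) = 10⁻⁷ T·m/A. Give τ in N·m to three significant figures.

τ ≈ 6.97×10⁻⁷ N·m

Dipole B is on the axis of dipole A, so B₁ there is axial: B₁ = (μ₀/4π)·2m₁/r³ along +z.
B₁ = 2(10⁻⁷)(0.473)/(0.189)³ = 1.401×10⁻⁵ T.
τ = m₂ B₁ sinθ.
τ = (0.0549)(1.401×10⁻⁵)·sin65° = 6.972×10⁻⁷ N·m.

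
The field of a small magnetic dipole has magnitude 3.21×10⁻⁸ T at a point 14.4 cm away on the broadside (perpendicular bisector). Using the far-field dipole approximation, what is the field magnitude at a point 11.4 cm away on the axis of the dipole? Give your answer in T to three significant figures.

B ≈ 1.29×10⁻⁷ T

Dipole fields scale as 1/r³ in the far field.
The axial field is twice the equatorial field at the same r, so the geometry factor is 2/1.
B₂ = B₁ · (2/1) · (r₁/r₂)³ = 3.21×10⁻⁸ · 2 · (14.4/11.4)³.
(r₁/r₂)³ = (1.263)³ = 2.015.
B₂ ≈ 1.294×10⁻⁷ T.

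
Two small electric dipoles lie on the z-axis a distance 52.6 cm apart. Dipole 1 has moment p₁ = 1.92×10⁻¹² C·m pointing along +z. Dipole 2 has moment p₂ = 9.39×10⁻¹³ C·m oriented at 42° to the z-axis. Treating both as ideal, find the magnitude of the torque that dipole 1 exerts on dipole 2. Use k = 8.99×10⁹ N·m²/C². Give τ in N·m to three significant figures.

τ ≈ 1.49×10⁻¹³ N·m

The second dipole sits on the axis of the first, so the field there is axial: E₁ = 2kp₁/r³ along +z.
E₁ = 2(8.99×10⁹)(1.92×10⁻¹²)/(0.526)³ = 0.2372 N/C.
Torque on the second dipole: τ = p₂ E₁ sinθ.
τ = (9.39×10⁻¹³)(0.2372)·sin42° = 1.490×10⁻¹³ N·m.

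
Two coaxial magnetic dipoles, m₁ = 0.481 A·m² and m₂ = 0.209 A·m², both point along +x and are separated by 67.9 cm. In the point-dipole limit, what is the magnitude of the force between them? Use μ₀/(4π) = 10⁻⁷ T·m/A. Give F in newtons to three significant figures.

On-axis B of dipole 1: B = (μ₀/4π)·2m₁/r³. Force on dipole 2: F = m₂·dB/dr.
dB/dr = −(μ₀/4π)·6m₁/r⁴, so |F| = (μ₀/4π)·6m₁m₂/r⁴.
F = 6(10⁻⁷)(0.481)(0.209)/(0.679)⁴ = 2.838×10⁻⁷ N.

F ≈ 2.84×10⁻⁷ N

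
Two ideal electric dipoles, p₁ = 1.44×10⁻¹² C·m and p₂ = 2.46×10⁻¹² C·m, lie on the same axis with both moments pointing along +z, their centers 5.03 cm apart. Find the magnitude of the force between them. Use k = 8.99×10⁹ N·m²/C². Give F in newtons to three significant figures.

F ≈ 2.98×10⁻⁸ N

On-axis field of dipole 1 at distance r: E = 2kp₁/r³. Force on dipole 2 is F = p₂·dE/dr (gradient along axis).
dE/dr = −6kp₁/r⁴, so |F| = 6kp₁p₂/r⁴ (attractive for aligned moments).
F = 6(8.99×10⁹)(1.44×10⁻¹²)(2.46×10⁻¹²)/(0.0503)⁴ = 2.985×10⁻⁸ N.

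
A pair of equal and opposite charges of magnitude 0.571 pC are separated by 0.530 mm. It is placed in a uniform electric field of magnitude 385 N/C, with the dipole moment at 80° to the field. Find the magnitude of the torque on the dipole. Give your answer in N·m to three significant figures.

Dipole moment p = qd = (5.71×10⁻¹³ C)(5.30×10⁻⁴ m) = 3.026×10⁻¹⁶ C·m.
Torque on an electric dipole: τ = pE sinθ.
τ = (3.026×10⁻¹⁶)(385)·sin80° = 1.147×10⁻¹³ N·m.

τ ≈ 1.15×10⁻¹³ N·m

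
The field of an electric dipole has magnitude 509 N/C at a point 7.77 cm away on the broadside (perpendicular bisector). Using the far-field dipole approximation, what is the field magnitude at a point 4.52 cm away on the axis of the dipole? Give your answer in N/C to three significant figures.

E ≈ 5170 N/C

Dipole fields scale as 1/r³ in the far field.
The axial field is twice the equatorial field at the same r, so the geometry factor is 2/1.
E₂ = E₁ · (2/1) · (r₁/r₂)³ = 509 · 2 · (7.77/4.52)³.
(r₁/r₂)³ = (1.719)³ = 5.08.
E₂ ≈ 5171 N/C.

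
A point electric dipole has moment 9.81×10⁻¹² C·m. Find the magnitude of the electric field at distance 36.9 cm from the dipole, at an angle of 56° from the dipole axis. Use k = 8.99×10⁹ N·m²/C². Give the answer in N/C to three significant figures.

E ≈ 2.44 N/C

At angle θ the dipole field magnitude is E = (kp/r³)·√(1 + 3cos²θ).
kp/r³ = (8.99×10⁹)(9.81×10⁻¹²) / (0.369)³ = 1.755 N/C.
√(1 + 3cos²56°) = √(1 + 3·0.3127) = √1.9381 ≈ 1.3922.
E ≈ 1.755 × 1.392 = 2.444 N/C.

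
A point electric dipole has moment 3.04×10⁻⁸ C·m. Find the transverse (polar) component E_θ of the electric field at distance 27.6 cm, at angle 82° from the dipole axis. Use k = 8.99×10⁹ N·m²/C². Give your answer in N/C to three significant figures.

E_θ ≈ 1.29×10⁴ N/C

For a dipole, E_θ = (kp sinθ)/r³.
kp/r³ = (8.99×10⁹)(3.04×10⁻⁸)/(0.276)³ = 1.300×10⁴ N/C.
E_θ = 1.300×10⁴·sin82° = 1.287×10⁴ N/C.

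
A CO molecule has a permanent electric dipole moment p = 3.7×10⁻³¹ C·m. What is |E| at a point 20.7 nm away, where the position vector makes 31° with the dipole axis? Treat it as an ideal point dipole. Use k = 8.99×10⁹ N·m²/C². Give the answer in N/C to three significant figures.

E ≈ 671 N/C

At angle θ the dipole field magnitude is E = (kp/r³)·√(1 + 3cos²θ).
kp/r³ = (8.99×10⁹)(3.70×10⁻³¹) / (2.07×10⁻⁸)³ = 375.0 N/C.
√(1 + 3cos²31°) = √(1 + 3·0.7347) = √3.2042 ≈ 1.7900.
E ≈ 375.0 × 1.790 = 671.3 N/C.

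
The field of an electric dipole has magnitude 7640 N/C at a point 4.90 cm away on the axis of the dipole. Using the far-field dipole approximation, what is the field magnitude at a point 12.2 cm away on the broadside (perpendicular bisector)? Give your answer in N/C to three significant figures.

Dipole fields scale as 1/r³ in the far field.
The axial field is twice the equatorial field at the same r, so the geometry factor is 1/2.
E₂ = E₁ · (1/2) · (r₁/r₂)³ = 7640 · 0.5 · (4.90/12.2)³.
(r₁/r₂)³ = (0.4016)³ = 0.06479.
E₂ ≈ 247.5 N/C.

E ≈ 247 N/C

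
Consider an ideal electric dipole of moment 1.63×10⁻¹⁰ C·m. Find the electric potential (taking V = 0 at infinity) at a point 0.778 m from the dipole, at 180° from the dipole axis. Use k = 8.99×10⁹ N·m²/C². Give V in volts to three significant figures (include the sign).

V ≈ -2.42 V

The dipole potential is V = kp cosθ / r².
V = (8.99×10⁹)(1.63×10⁻¹⁰)·cos180° / (0.778)² = -2.421 V.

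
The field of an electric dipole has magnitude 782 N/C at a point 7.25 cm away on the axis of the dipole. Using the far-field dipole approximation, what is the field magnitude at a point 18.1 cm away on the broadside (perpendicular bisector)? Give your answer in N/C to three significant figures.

Dipole fields scale as 1/r³ in the far field.
The axial field is twice the equatorial field at the same r, so the geometry factor is 1/2.
E₂ = E₁ · (1/2) · (r₁/r₂)³ = 782 · 0.5 · (7.25/18.1)³.
(r₁/r₂)³ = (0.4006)³ = 0.06427.
E₂ ≈ 25.13 N/C.

E ≈ 25.1 N/C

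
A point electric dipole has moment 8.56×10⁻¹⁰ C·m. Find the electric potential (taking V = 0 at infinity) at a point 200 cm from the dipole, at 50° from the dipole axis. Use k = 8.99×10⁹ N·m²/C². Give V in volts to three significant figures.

The dipole potential is V = kp cosθ / r².
V = (8.99×10⁹)(8.56×10⁻¹⁰)·cos50° / (2.00)² = 1.237 V.

V ≈ 1.24 V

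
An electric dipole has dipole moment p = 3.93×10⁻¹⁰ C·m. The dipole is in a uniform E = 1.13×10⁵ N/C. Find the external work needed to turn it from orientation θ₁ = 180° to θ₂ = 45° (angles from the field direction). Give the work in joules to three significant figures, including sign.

W ≈ -7.58×10⁻⁵ J

W_ext = ΔU = U(θ₂) − U(θ₁) = −pE cosθ₂ − (−pE cosθ₁) = pE(cosθ₁ − cosθ₂).
W = (3.93×10⁻¹⁰)(1.13×10⁵)·(cos180° − cos45°) = (4.441×10⁻⁵)·(-1.7071) = -7.581×10⁻⁵ J.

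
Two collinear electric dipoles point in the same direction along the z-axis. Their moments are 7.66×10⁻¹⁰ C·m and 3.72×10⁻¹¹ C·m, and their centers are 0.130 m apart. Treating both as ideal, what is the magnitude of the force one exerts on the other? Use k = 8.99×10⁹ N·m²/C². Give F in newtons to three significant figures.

F ≈ 5.38×10⁻⁶ N

On-axis field of dipole 1 at distance r: E = 2kp₁/r³. Force on dipole 2 is F = p₂·dE/dr (gradient along axis).
dE/dr = −6kp₁/r⁴, so |F| = 6kp₁p₂/r⁴ (attractive for aligned moments).
F = 6(8.99×10⁹)(7.66×10⁻¹⁰)(3.72×10⁻¹¹)/(0.130)⁴ = 5.382×10⁻⁶ N.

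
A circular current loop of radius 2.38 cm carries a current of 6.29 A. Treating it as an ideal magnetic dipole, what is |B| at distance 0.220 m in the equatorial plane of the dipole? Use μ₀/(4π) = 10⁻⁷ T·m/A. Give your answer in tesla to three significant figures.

Magnetic moment m = IA = Iπa² = (6.29)·π·(0.0238)² = 0.01119 A·m².
In the equatorial plane B = (μ₀/4π)·m/r³ (half the axial value).
B = (10⁻⁷)·(0.01119) / (0.220)³ = 1.051×10⁻⁷ T.

B ≈ 1.05×10⁻⁷ T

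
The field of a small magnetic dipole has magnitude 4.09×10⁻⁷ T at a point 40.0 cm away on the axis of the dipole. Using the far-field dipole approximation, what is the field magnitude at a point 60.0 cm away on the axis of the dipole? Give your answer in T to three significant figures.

Dipole fields scale as 1/r³ in the far field; the geometry is the same at both points.
B₂ = B₁ · (r₁/r₂)³ = 4.09×10⁻⁷ · (40.0/60.0)³.
(r₁/r₂)³ = (0.6667)³ = 0.2963.
B₂ ≈ 1.212×10⁻⁷ T.

B ≈ 1.21×10⁻⁷ T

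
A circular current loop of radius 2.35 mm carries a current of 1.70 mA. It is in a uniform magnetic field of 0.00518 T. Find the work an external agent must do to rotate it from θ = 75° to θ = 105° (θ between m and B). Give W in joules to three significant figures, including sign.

Magnetic moment m = IA = Iπa² = (0.00170)·π·(0.00235)² = 2.949×10⁻⁸ A·m².
W_ext = ΔU = −mB cosθ₂ + mB cosθ₁ = mB(cosθ₁ − cosθ₂).
W = (2.949×10⁻⁸)(0.00518)·(cos75° − cos105°) = (1.528×10⁻¹⁰)·(+0.5176) = 7.907×10⁻¹¹ J.

W ≈ 7.91×10⁻¹¹ J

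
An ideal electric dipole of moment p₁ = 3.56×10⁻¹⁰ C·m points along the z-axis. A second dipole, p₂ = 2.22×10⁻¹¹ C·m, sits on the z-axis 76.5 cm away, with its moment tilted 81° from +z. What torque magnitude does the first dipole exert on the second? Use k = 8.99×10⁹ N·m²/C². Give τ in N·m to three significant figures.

The second dipole sits on the axis of the first, so the field there is axial: E₁ = 2kp₁/r³ along +z.
E₁ = 2(8.99×10⁹)(3.56×10⁻¹⁰)/(0.765)³ = 14.30 N/C.
Torque on the second dipole: τ = p₂ E₁ sinθ.
τ = (2.22×10⁻¹¹)(14.30)·sin81° = 3.135×10⁻¹⁰ N·m.

τ ≈ 3.13×10⁻¹⁰ N·m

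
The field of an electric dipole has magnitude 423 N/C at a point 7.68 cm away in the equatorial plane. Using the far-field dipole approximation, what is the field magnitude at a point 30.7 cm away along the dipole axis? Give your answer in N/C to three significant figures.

E ≈ 13.2 N/C

Dipole fields scale as 1/r³ in the far field.
The axial field is twice the equatorial field at the same r, so the geometry factor is 2/1.
E₂ = E₁ · (2/1) · (r₁/r₂)³ = 423 · 2 · (7.68/30.7)³.
(r₁/r₂)³ = (0.2502)³ = 0.01566.
E₂ ≈ 13.24 N/C.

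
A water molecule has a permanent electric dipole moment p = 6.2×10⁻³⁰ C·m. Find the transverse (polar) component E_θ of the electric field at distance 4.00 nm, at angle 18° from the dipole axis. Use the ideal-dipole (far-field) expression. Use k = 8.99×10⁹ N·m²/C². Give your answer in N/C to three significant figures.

E_θ ≈ 2.69×10⁵ N/C

For a dipole, E_θ = (kp sinθ)/r³.
kp/r³ = (8.99×10⁹)(6.20×10⁻³⁰)/(4.00×10⁻⁹)³ = 8.709×10⁵ N/C.
E_θ = 8.709×10⁵·sin18° = 2.691×10⁵ N/C.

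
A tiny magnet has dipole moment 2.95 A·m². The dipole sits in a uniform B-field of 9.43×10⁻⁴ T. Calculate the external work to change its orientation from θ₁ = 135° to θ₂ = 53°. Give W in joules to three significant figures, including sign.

W_ext = ΔU = −mB cosθ₂ + mB cosθ₁ = mB(cosθ₁ − cosθ₂).
W = (2.95)(9.43×10⁻⁴)·(cos135° − cos53°) = (0.002782)·(-1.3089) = -0.003641 J.

W ≈ -0.00364 J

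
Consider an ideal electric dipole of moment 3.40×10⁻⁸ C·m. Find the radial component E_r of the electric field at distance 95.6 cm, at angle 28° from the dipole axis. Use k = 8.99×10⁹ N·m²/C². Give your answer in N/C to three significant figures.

E_r ≈ 618 N/C

For a dipole, E_r = (2kp cosθ)/r³.
kp/r³ = (8.99×10⁹)(3.40×10⁻⁸)/(0.956)³ = 349.8 N/C.
E_r = 2·349.8·cos28° = 617.8 N/C.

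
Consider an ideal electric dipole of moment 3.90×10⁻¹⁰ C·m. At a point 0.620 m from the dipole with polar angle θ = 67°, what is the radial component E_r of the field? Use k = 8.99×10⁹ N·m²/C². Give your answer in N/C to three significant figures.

E_r ≈ 11.5 N/C

For a dipole, E_r = (2kp cosθ)/r³.
kp/r³ = (8.99×10⁹)(3.90×10⁻¹⁰)/(0.620)³ = 14.71 N/C.
E_r = 2·14.71·cos67° = 11.50 N/C.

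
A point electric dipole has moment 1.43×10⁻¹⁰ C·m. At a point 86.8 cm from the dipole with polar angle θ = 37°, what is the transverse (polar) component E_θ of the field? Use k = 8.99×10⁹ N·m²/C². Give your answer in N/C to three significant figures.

E_θ ≈ 1.18 N/C

For a dipole, E_θ = (kp sinθ)/r³.
kp/r³ = (8.99×10⁹)(1.43×10⁻¹⁰)/(0.868)³ = 1.966 N/C.
E_θ = 1.966·sin37° = 1.183 N/C.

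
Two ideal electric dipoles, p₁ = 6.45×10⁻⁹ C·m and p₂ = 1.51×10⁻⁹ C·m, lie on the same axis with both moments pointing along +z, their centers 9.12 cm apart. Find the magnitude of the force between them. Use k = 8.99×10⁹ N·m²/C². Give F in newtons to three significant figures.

F ≈ 0.00759 N

On-axis field of dipole 1 at distance r: E = 2kp₁/r³. Force on dipole 2 is F = p₂·dE/dr (gradient along axis).
dE/dr = −6kp₁/r⁴, so |F| = 6kp₁p₂/r⁴ (attractive for aligned moments).
F = 6(8.99×10⁹)(6.45×10⁻⁹)(1.51×10⁻⁹)/(0.0912)⁴ = 0.007594 N.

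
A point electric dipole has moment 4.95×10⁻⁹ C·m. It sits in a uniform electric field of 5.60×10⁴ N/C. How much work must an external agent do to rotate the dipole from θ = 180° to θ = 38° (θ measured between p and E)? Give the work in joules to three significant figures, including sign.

W_ext = ΔU = U(θ₂) − U(θ₁) = −pE cosθ₂ − (−pE cosθ₁) = pE(cosθ₁ − cosθ₂).
W = (4.95×10⁻⁹)(5.60×10⁴)·(cos180° − cos38°) = (2.772×10⁻⁴)·(-1.7880) = -4.956×10⁻⁴ J.

W ≈ -4.96×10⁻⁴ J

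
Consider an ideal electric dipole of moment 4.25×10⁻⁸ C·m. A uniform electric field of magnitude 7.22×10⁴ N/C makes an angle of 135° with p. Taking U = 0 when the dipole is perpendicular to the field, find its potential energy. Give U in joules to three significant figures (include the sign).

U ≈ 0.00217 J

U = −p·E = −pE cosθ.
U = −(4.25×10⁻⁸)(7.22×10⁴)·cos135° = 0.002170 J.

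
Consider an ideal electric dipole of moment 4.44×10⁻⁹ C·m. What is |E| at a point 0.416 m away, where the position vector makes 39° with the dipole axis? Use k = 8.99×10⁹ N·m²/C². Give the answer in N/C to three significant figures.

E ≈ 930 N/C

At angle θ the dipole field magnitude is E = (kp/r³)·√(1 + 3cos²θ).
kp/r³ = (8.99×10⁹)(4.44×10⁻⁹) / (0.416)³ = 554.5 N/C.
√(1 + 3cos²39°) = √(1 + 3·0.6040) = √2.8119 ≈ 1.6769.
E ≈ 554.5 × 1.677 = 929.7 N/C.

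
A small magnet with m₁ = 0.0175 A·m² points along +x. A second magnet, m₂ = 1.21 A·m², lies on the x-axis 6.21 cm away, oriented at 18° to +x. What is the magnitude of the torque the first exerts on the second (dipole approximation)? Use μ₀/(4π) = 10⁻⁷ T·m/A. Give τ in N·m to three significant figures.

τ ≈ 5.46×10⁻⁶ N·m

Dipole B is on the axis of dipole A, so B₁ there is axial: B₁ = (μ₀/4π)·2m₁/r³ along +x.
B₁ = 2(10⁻⁷)(0.0175)/(0.0621)³ = 1.461×10⁻⁵ T.
τ = m₂ B₁ sinθ.
τ = (1.21)(1.461×10⁻⁵)·sin18° = 5.465×10⁻⁶ N·m.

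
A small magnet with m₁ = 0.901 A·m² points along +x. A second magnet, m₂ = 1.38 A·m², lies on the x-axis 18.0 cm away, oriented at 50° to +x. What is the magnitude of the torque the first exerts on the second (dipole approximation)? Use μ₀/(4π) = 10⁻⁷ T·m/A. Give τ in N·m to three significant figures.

τ ≈ 3.27×10⁻⁵ N·m

Dipole B is on the axis of dipole A, so B₁ there is axial: B₁ = (μ₀/4π)·2m₁/r³ along +x.
B₁ = 2(10⁻⁷)(0.901)/(0.180)³ = 3.090×10⁻⁵ T.
τ = m₂ B₁ sinθ.
τ = (1.38)(3.090×10⁻⁵)·sin50° = 3.266×10⁻⁵ N·m.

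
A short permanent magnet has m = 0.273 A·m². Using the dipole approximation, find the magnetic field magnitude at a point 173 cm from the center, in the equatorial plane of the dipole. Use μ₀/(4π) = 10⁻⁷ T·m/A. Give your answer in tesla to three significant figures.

In the equatorial plane B = (μ₀/4π)·m/r³ (half the axial value).
B = (10⁻⁷)·(0.273) / (1.73)³ = 5.273×10⁻⁹ T.

B ≈ 5.27×10⁻⁹ T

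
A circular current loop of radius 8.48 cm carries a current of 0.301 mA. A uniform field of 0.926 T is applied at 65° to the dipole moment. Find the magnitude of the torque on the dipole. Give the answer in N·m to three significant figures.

Magnetic moment m = IA = Iπa² = (3.01×10⁻⁴)·π·(0.0848)² = 6.80×10⁻⁶ A·m².
Torque on a magnetic dipole: τ = mB sinθ.
τ = (6.80×10⁻⁶)(0.926)·sin65° = 5.707×10⁻⁶ N·m.

τ ≈ 5.71×10⁻⁶ N·m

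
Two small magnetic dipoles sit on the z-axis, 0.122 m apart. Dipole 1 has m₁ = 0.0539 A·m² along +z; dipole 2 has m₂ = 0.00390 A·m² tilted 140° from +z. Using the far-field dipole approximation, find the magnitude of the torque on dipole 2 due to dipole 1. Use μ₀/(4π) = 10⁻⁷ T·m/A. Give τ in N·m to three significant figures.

τ ≈ 1.49×10⁻⁸ N·m

Dipole B is on the axis of dipole A, so B₁ there is axial: B₁ = (μ₀/4π)·2m₁/r³ along +z.
B₁ = 2(10⁻⁷)(0.0539)/(0.122)³ = 5.937×10⁻⁶ T.
τ = m₂ B₁ sinθ.
τ = (0.00390)(5.937×10⁻⁶)·sin140° = 1.488×10⁻⁸ N·m.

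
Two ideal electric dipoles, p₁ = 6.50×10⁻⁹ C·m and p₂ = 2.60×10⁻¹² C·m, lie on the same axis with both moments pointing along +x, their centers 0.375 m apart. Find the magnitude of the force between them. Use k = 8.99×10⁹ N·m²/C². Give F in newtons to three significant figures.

F ≈ 4.61×10⁻⁸ N

On-axis field of dipole 1 at distance r: E = 2kp₁/r³. Force on dipole 2 is F = p₂·dE/dr (gradient along axis).
dE/dr = −6kp₁/r⁴, so |F| = 6kp₁p₂/r⁴ (attractive for aligned moments).
F = 6(8.99×10⁹)(6.50×10⁻⁹)(2.60×10⁻¹²)/(0.375)⁴ = 4.610×10⁻⁸ N.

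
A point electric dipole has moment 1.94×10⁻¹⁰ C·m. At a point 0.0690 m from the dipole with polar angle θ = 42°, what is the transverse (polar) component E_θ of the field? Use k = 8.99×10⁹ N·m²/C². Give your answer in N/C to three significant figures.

For a dipole, E_θ = (kp sinθ)/r³.
kp/r³ = (8.99×10⁹)(1.94×10⁻¹⁰)/(0.0690)³ = 5309 N/C.
E_θ = 5309·sin42° = 3552 N/C.

E_θ ≈ 3550 N/C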